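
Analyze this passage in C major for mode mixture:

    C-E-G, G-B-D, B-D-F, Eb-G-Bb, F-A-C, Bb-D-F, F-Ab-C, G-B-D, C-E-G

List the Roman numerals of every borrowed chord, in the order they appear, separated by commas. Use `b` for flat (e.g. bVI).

bIII, bVII, iv

In C major the diatonic chords are C, Dm, Em, F, G, Am, Bdim. C–E–G = C, G–B–D = G, B–D–F = Bdim and F–A–C = F all belong to that set. Eb–G–Bb is not: scale degree 3 in C major carries Em (iii). In C minor the chord on that degree is Eb, so here it functions as bIII, borrowed from the parallel minor. Bb–D–F doesn't fit — on degree 7 C major would have Bdim (vii°). Bb is the degree-7 chord of C minor, so it is the borrowed bVII. But F–Ab–C is foreign: the diatonic IV on degree 4 is F, whereas Fm comes from C minor. It is labeled iv.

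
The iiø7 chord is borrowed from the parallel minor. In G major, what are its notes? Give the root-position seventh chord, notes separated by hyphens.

The root, A, is scale degree 2 — the same note in G major and G minor; only the chord quality changes. Stacking thirds in G minor on A gives A–C–Eb–G.

A-C-Eb-G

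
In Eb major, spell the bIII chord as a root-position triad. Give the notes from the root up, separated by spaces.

Gb Bb Db

bIII is built on the lowered scale degree 3. In Eb major degree 3 is G; lowered it becomes Gb. Stacking thirds in Eb minor on Gb gives Gb–Bb–Db.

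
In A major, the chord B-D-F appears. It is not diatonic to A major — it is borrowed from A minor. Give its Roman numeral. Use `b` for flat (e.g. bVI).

ii°

The root B is the diatonic 2nd degree of A major; the borrowing shows in the chord quality. Diatonically A major has Bm (ii) on that degree; B–D–F is instead the diminished chord native to A minor, so it takes the label ii°.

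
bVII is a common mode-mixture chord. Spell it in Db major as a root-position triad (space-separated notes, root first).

Cb Eb Gb

Scale degree 7 in Db major is C. bVII uses the lowered form, Cb, taken from Db minor. Building the major chord from the parallel minor on Cb: Cb–Eb–Gb.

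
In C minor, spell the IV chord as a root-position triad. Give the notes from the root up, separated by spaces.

F A C

IV is built on scale degree 4, which is F in both C minor and its parallel. Stacking thirds in C major on F gives F–A–C.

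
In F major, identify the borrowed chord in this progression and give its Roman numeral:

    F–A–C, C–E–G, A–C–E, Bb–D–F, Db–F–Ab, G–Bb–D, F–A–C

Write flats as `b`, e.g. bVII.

The diatonic triads in F major are F, Gm, Am, Bb, C, Dm, Edim. F–A–C = F, C–E–G = C, A–C–E = Am, Bb–D–F = Bb and G–Bb–D = Gm all belong to that set. Db–F–Ab doesn't fit — on degree 6 F major would have Dm (vi). Db is the degree-6 chord of F minor, so it is the borrowed bVI.

bVI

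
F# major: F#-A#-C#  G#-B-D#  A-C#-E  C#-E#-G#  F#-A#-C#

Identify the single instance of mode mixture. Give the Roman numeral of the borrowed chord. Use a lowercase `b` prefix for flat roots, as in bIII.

bIII

The diatonic triads in F# major are F#, G#m, A#m, B, C#, D#m, E#dim. F#–A#–C# = F#, G#–B–D# = G#m and C#–E#–G# = C# are all diatonic. But A–C#–E is foreign: the diatonic iii on degree 3 is A#m, whereas A comes from F# minor. It is labeled bIII.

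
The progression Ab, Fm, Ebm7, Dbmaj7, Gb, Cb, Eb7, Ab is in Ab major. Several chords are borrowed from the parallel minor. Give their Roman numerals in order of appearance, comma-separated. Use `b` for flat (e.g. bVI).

v7, bVII, bIII

Ab major has the diatonic set Ab, Bbm, Cm, Db, Eb, Fm, Gdim. Ab, Fm, Dbmaj7 and Eb7 are all diatonic. But Ebm7 (Eb–Gb–Bb–Db) is foreign: the diatonic V on degree 5 is Eb, whereas Ebm7 comes from Ab minor. It is labeled v7. But Gb (Gb–Bb–Db) is foreign: the diatonic vii° on degree 7 is Gdim, whereas Gb comes from Ab minor. It is labeled bVII. But Cb (Cb–Eb–Gb) is foreign: the diatonic iii on degree 3 is Cm, whereas Cb comes from Ab minor. It is labeled bIII.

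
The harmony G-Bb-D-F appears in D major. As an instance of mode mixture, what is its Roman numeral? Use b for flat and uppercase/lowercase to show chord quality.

G is scale degree 4 in D major. Diatonically D major has G (IV) on that degree; G–Bb–D–F is instead the minor-seventh chord native to D minor, so it takes the label iv7.

iv7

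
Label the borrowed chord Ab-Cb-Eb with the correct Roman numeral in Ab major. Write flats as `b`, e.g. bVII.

The root Ab is the diatonic 1st degree of Ab major; the borrowing shows in the chord quality. Ab–Cb–Eb is a minor chord — the form found in Ab minor, not the diatonic I (Ab). Borrowed into Ab major it is written i.

i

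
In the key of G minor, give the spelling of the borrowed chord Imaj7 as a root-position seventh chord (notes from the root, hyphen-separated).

The root, G, is scale degree 1 — the same note in G minor and G major; only the chord quality changes. In G major the chord on G is G–B–D–F#.

G-B-D-F#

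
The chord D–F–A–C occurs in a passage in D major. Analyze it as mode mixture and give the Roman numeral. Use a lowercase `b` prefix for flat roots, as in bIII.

D is scale degree 1 in D major. The diatonic chord on degree 1 would be D (I), but D–F–A–C is the minor-seventh chord from D minor. As a borrowed chord it is labeled i7.

i7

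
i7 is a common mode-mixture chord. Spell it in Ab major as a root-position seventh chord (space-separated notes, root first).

Ab Cb Eb Gb

i7 is built on scale degree 1, which is Ab in both Ab major and its parallel. Stacking thirds in Ab minor on Ab gives Ab–Cb–Eb–Gb.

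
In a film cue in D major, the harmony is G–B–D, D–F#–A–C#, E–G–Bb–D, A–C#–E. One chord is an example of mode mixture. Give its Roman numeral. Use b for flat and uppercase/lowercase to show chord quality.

iiø7

In D major the diatonic chords are D, Em, F#m, G, A, Bm, C#dim. Of the given chords, G–B–D = G, D–F#–A–C# = Dmaj7 and A–C#–E = A are diatonic. But E–G–Bb–D is foreign: the diatonic ii on degree 2 is Em, whereas Em7b5 comes from D minor. It is labeled iiø7.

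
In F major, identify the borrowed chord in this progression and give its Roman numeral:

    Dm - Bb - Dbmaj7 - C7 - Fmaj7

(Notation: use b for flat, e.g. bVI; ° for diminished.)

F major has the diatonic set F, Gm, Am, Bb, C, Dm, Edim. Dm, Bb, C7 and Fmaj7 all belong to that set. Dbmaj7 (Db–F–Ab–C) is not: scale degree 6 in F major carries Dm (vi). In F minor the chord on that degree is Dbmaj7, so here it functions as bVImaj7, borrowed from the parallel minor.

bVImaj7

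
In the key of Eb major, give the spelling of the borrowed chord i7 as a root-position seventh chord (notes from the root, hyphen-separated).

The root, Eb, is scale degree 1 — the same note in Eb major and Eb minor; only the chord quality changes. Stacking thirds in Eb minor on Eb gives Eb–Gb–Bb–Db.

Eb-Gb-Bb-Db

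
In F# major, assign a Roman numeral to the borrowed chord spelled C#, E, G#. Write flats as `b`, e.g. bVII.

C# is scale degree 5 in F# major. Diatonically F# major has C# (V) on that degree; C#–E–G# is instead the minor chord native to F# minor, so it takes the label v.

v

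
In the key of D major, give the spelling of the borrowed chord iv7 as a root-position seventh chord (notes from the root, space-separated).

G Bb D F

iv7 is built on scale degree 4, which is G in both D major and its parallel. Stacking thirds in D minor on G gives G–Bb–D–F.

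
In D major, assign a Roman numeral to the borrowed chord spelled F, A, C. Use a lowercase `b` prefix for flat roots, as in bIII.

In D major scale degree 3 is F#; F is its lowered form, from D minor. The diatonic chord on degree 3 would be F#m (iii), but F–A–C is the major chord from D minor. As a borrowed chord it is labeled bIII.

bIII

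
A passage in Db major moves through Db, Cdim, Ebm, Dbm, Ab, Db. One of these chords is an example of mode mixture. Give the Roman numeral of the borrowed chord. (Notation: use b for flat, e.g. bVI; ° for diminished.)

i

The diatonic triads in Db major are Db, Ebm, Fm, Gb, Ab, Bbm, Cdim. Db, Cdim, Ebm and Ab all belong to that set. But Dbm (Db–Fb–Ab) is foreign: the diatonic I on degree 1 is Db, whereas Dbm comes from Db minor. It is labeled i.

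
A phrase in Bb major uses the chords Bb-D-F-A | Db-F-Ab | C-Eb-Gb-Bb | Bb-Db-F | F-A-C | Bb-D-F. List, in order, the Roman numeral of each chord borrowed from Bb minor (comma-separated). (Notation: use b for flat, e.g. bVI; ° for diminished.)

bIII, iiø7, i

Bb major has the diatonic set Bb, Cm, Dm, Eb, F, Gm, Adim. Of the given chords, Bb–D–F–A = Bbmaj7, F–A–C = F and Bb–D–F = Bb are diatonic. But Db–F–Ab is foreign: the diatonic iii on degree 3 is Dm, whereas Db comes from Bb minor. It is labeled bIII. C–Eb–Gb–Bb doesn't fit — on degree 2 Bb major would have Cm (ii). Cm7b5 is the degree-2 chord of Bb minor, so it is the borrowed iiø7. Bb–Db–F doesn't fit — on degree 1 Bb major would have Bb (I). Bbm is the degree-1 chord of Bb minor, so it is the borrowed i.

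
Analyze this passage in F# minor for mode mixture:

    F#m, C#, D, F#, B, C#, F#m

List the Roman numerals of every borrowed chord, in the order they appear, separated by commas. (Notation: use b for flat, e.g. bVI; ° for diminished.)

I, IV

In F# minor (with V from harmonic minor) the diatonic chords are F#m, G#dim, A, Bm, C#, D, E. F#m, C# and D all belong to that set. F# (F#–A#–C#) is not: scale degree 1 in F# minor carries F#m (i). In F# major the chord on that degree is F#, so here it functions as I, borrowed from the parallel major. B (B–D#–F#) is not: scale degree 4 in F# minor carries Bm (iv). In F# major the chord on that degree is B, so here it functions as IV, borrowed from the parallel major.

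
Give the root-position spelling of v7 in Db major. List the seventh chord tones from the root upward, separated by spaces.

Ab Cb Eb Gb

v7 is built on scale degree 5, which is Ab in both Db major and its parallel. Building the minor-seventh chord from the parallel minor on Ab: Ab–Cb–Eb–Gb.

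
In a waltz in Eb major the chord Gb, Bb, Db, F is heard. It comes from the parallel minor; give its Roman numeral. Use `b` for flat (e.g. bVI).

bIIImaj7

In Eb major scale degree 3 is G; Gb is its lowered form, from Eb minor. Diatonically Eb major has Gm (iii) on that degree; Gb–Bb–Db–F is instead the major-seventh chord native to Eb minor, so it takes the label bIIImaj7.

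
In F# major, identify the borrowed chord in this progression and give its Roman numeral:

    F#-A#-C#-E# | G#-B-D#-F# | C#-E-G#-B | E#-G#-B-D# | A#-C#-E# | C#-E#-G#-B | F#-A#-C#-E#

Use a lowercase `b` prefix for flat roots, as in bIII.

v7

F# major has the diatonic set F#, G#m, A#m, B, C#, D#m, E#dim. F#–A#–C#–E# = F#maj7, G#–B–D#–F# = G#m7, E#–G#–B–D# = E#m7b5, A#–C#–E# = A#m and C#–E#–G#–B = C#7 all belong to that set. C#–E–G#–B doesn't fit — on degree 5 F# major would have C# (V). C#m7 is the degree-5 chord of F# minor, so it is the borrowed v7.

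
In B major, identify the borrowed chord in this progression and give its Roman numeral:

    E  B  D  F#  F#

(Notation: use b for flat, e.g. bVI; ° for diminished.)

bIII

In B major the diatonic chords are B, C#m, D#m, E, F#, G#m, A#dim. E, B and F# are all diatonic. D (D–F#–A) is not: scale degree 3 in B major carries D#m (iii). In B minor the chord on that degree is D, so here it functions as bIII, borrowed from the parallel minor.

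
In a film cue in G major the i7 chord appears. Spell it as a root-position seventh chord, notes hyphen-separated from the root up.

G-Bb-D-F

The root, G, is scale degree 1 — the same note in G major and G minor; only the chord quality changes. In G minor the chord on G is G–Bb–D–F.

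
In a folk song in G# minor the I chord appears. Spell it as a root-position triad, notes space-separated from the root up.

G# B# D#

The root, G#, is scale degree 1 — the same note in G# minor and G# major; only the chord quality changes. In G# major the chord on G# is G#–B#–D#.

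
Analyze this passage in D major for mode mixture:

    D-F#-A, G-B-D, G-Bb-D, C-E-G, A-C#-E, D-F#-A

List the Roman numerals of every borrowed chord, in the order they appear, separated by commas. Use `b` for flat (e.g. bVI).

iv, bVII

D major has the diatonic set D, Em, F#m, G, A, Bm, C#dim. D–F#–A = D, G–B–D = G and A–C#–E = A all belong to that set. G–Bb–D doesn't fit — on degree 4 D major would have G (IV). Gm is the degree-4 chord of D minor, so it is the borrowed iv. C–E–G doesn't fit — on degree 7 D major would have C#dim (vii°). C is the degree-7 chord of D minor, so it is the borrowed bVII.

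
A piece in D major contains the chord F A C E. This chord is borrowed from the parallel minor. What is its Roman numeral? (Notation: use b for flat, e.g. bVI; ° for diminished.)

In D major scale degree 3 is F#; F is its lowered form, from D minor. The diatonic chord on degree 3 would be F#m (iii), but F–A–C–E is the major-seventh chord from D minor. As a borrowed chord it is labeled bIIImaj7.

bIIImaj7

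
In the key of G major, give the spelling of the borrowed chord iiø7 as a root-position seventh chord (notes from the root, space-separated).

iiø7 is built on scale degree 2, which is A in both G major and its parallel. Stacking thirds in G minor on A gives A–C–Eb–G.

A C Eb G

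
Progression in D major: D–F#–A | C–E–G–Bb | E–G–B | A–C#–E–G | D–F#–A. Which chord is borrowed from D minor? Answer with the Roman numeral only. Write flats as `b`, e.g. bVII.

bVII7

In D major the diatonic chords are D, Em, F#m, G, A, Bm, C#dim. D–F#–A = D, E–G–B = Em and A–C#–E–G = A7 are all diatonic. C–E–G–Bb is not: scale degree 7 in D major carries C#dim (vii°). In D minor the chord on that degree is C7, so here it functions as bVII7, borrowed from the parallel minor.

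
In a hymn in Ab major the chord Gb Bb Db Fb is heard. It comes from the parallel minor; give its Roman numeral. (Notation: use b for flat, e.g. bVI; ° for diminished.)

bVII7

In Ab major scale degree 7 is G; Gb is its lowered form, from Ab minor. The diatonic chord on degree 7 would be Gdim (vii°), but Gb–Bb–Db–Fb is the dominant-seventh chord from Ab minor. As a borrowed chord it is labeled bVII7.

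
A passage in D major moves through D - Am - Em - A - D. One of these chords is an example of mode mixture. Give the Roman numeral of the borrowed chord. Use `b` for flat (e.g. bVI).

v

In D major the diatonic chords are D, Em, F#m, G, A, Bm, C#dim. D, Em and A all belong to that set. Am (A–C–E) doesn't fit — on degree 5 D major would have A (V). Am is the degree-5 chord of D minor, so it is the borrowed v.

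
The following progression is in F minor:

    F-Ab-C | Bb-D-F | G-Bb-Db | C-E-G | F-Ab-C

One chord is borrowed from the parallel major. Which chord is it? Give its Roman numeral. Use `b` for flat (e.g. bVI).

IV

F minor has the diatonic set Fm, Gdim, Ab, Bbm, C, Db, Eb (with V from harmonic minor). F–Ab–C = Fm, G–Bb–Db = Gdim and C–E–G = C are all diatonic. Bb–D–F is not: scale degree 4 in F minor carries Bbm (iv). In F major the chord on that degree is Bb, so here it functions as IV, borrowed from the parallel major.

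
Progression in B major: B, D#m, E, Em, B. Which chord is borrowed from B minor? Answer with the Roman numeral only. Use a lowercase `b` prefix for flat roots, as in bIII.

B major has the diatonic set B, C#m, D#m, E, F#, G#m, A#dim. B, D#m and E all belong to that set. Em (E–G–B) is not: scale degree 4 in B major carries E (IV). In B minor the chord on that degree is Em, so here it functions as iv, borrowed from the parallel minor.

iv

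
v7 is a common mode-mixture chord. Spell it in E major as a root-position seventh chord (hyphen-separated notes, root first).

v7 is built on scale degree 5, which is B in both E major and its parallel. In E minor the chord on B is B–D–F#–A.

B-D-F#-A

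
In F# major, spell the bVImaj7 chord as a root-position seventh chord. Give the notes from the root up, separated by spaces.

D F# A C#

bVImaj7 is built on the lowered scale degree 6. In F# major degree 6 is D#; lowered it becomes D. Building the major-seventh chord from the parallel minor on D: D–F#–A–C#.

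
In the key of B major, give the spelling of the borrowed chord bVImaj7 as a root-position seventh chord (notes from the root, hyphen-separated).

G-B-D-F#

Scale degree 6 in B major is G#. bVImaj7 uses the lowered form, G, taken from B minor. Stacking thirds in B minor on G gives G–B–D–F#.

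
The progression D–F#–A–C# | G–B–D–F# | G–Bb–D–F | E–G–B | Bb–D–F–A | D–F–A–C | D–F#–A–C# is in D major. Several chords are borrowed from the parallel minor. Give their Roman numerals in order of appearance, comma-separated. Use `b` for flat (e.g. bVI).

The diatonic triads in D major are D, Em, F#m, G, A, Bm, C#dim. Of the given chords, D–F#–A–C# = Dmaj7, G–B–D–F# = Gmaj7 and E–G–B = Em are diatonic. G–Bb–D–F is not: scale degree 4 in D major carries G (IV). In D minor the chord on that degree is Gm7, so here it functions as iv7, borrowed from the parallel minor. Bb–D–F–A doesn't fit — on degree 6 D major would have Bm (vi). Bbmaj7 is the degree-6 chord of D minor, so it is the borrowed bVImaj7. D–F–A–C is not: scale degree 1 in D major carries D (I). In D minor the chord on that degree is Dm7, so here it functions as i7, borrowed from the parallel minor.

iv7, bVImaj7, i7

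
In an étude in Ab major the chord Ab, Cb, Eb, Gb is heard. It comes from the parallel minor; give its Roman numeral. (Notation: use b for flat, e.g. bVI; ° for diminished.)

i7

Ab is scale degree 1 in Ab major. Diatonically Ab major has Ab (I) on that degree; Ab–Cb–Eb–Gb is instead the minor-seventh chord native to Ab minor, so it takes the label i7.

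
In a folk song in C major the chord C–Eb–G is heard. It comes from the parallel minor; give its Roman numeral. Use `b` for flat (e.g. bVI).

The root C is the diatonic 1st degree of C major; the borrowing shows in the chord quality. C–Eb–G is a minor chord — the form found in C minor, not the diatonic I (C). Borrowed into C major it is written i.

i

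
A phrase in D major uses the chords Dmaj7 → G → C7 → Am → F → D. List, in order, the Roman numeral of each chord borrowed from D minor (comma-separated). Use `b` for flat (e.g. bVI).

D major has the diatonic set D, Em, F#m, G, A, Bm, C#dim. Of the given chords, Dmaj7, G and D are diatonic. But C7 (C–E–G–Bb) is foreign: the diatonic vii° on degree 7 is C#dim, whereas C7 comes from D minor. It is labeled bVII7. But Am (A–C–E) is foreign: the diatonic V on degree 5 is A, whereas Am comes from D minor. It is labeled v. But F (F–A–C) is foreign: the diatonic iii on degree 3 is F#m, whereas F comes from D minor. It is labeled bIII.

bVII7, v, bIII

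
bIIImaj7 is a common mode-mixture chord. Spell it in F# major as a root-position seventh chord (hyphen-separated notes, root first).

A-C#-E-G#

bIIImaj7 is built on the lowered scale degree 3. In F# major degree 3 is A#; lowered it becomes A. Building the major-seventh chord from the parallel minor on A: A–C#–E–G#.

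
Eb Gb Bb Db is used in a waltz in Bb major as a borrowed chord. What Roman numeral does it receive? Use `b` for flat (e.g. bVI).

The root Eb is the diatonic 4th degree of Bb major; the borrowing shows in the chord quality. The diatonic chord on degree 4 would be Eb (IV), but Eb–Gb–Bb–Db is the minor-seventh chord from Bb minor. As a borrowed chord it is labeled iv7.

iv7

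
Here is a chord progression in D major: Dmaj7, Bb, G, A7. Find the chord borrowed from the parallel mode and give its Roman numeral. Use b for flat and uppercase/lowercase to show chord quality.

In D major the diatonic chords are D, Em, F#m, G, A, Bm, C#dim. Of the given chords, Dmaj7, G and A7 are diatonic. But Bb (Bb–D–F) is foreign: the diatonic vi on degree 6 is Bm, whereas Bb comes from D minor. It is labeled bVI.

bVI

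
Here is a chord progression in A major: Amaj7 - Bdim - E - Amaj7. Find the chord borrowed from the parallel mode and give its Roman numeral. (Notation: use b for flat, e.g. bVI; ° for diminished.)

ii°

In A major the diatonic chords are A, Bm, C#m, D, E, F#m, G#dim. Amaj7 and E are both diatonic. Bdim (B–D–F) doesn't fit — on degree 2 A major would have Bm (ii). Bdim is the degree-2 chord of A minor, so it is the borrowed ii°.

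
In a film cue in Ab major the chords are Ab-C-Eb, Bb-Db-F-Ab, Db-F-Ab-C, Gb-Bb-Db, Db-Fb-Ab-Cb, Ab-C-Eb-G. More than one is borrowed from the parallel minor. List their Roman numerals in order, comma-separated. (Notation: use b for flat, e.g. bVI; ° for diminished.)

Ab major has the diatonic set Ab, Bbm, Cm, Db, Eb, Fm, Gdim. Of the given chords, Ab–C–Eb = Ab, Bb–Db–F–Ab = Bbm7, Db–F–Ab–C = Dbmaj7 and Ab–C–Eb–G = Abmaj7 are diatonic. But Gb–Bb–Db is foreign: the diatonic vii° on degree 7 is Gdim, whereas Gb comes from Ab minor. It is labeled bVII. Db–Fb–Ab–Cb is not: scale degree 4 in Ab major carries Db (IV). In Ab minor the chord on that degree is Dbm7, so here it functions as iv7, borrowed from the parallel minor.

bVII, iv7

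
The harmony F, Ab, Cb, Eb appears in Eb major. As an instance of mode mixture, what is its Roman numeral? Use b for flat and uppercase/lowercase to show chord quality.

iiø7

F is scale degree 2 in Eb major. F–Ab–Cb–Eb is a half-diminished-seventh chord — the form found in Eb minor, not the diatonic ii (Fm). Borrowed into Eb major it is written iiø7.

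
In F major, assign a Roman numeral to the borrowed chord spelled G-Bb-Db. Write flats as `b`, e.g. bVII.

ii°

The root G is the diatonic 2nd degree of F major; the borrowing shows in the chord quality. G–Bb–Db is a diminished chord — the form found in F minor, not the diatonic ii (Gm). Borrowed into F major it is written ii°.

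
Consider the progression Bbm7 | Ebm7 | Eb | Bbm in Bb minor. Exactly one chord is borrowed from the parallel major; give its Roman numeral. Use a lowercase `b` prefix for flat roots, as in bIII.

The diatonic triads in Bb minor (with V from harmonic minor) are Bbm, Cdim, Db, Ebm, F, Gb, Ab. Of the given chords, Bbm7, Ebm7 and Bbm are diatonic. But Eb (Eb–G–Bb) is foreign: the diatonic iv on degree 4 is Ebm, whereas Eb comes from Bb major. It is labeled IV.

IV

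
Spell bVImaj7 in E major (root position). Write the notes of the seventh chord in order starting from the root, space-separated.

C E G B

Scale degree 6 in E major is C#. bVImaj7 uses the lowered form, C, taken from E minor. In E minor the chord on C is C–E–G–B.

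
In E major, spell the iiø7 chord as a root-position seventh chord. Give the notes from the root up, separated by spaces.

iiø7 is built on scale degree 2, which is F# in both E major and its parallel. Stacking thirds in E minor on F# gives F#–A–C–E.

F# A C E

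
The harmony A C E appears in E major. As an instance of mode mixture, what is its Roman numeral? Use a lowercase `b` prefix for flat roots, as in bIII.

The root A is the diatonic 4th degree of E major; the borrowing shows in the chord quality. A–C–E is a minor chord — the form found in E minor, not the diatonic IV (A). Borrowed into E major it is written iv.

iv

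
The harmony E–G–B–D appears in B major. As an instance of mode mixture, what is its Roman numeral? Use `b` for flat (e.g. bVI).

E is scale degree 4 in B major. The diatonic chord on degree 4 would be E (IV), but E–G–B–D is the minor-seventh chord from B minor. As a borrowed chord it is labeled iv7.

iv7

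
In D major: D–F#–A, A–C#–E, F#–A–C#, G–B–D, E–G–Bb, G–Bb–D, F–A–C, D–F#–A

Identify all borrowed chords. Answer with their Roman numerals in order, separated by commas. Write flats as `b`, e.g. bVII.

ii°, iv, bIII

D major has the diatonic set D, Em, F#m, G, A, Bm, C#dim. Of the given chords, D–F#–A = D, A–C#–E = A, F#–A–C# = F#m and G–B–D = G are diatonic. E–G–Bb doesn't fit — on degree 2 D major would have Em (ii). Edim is the degree-2 chord of D minor, so it is the borrowed ii°. G–Bb–D is not: scale degree 4 in D major carries G (IV). In D minor the chord on that degree is Gm, so here it functions as iv, borrowed from the parallel minor. But F–A–C is foreign: the diatonic iii on degree 3 is F#m, whereas F comes from D minor. It is labeled bIII.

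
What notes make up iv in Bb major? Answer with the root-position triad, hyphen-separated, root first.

Eb-Gb-Bb

The root, Eb, is scale degree 4 — the same note in Bb major and Bb minor; only the chord quality changes. Stacking thirds in Bb minor on Eb gives Eb–Gb–Bb.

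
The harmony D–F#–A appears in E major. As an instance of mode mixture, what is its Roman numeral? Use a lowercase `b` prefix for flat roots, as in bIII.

bVII

In E major scale degree 7 is D#; D is its lowered form, from E minor. Diatonically E major has D#dim (vii°) on that degree; D–F#–A is instead the major chord native to E minor, so it takes the label bVII.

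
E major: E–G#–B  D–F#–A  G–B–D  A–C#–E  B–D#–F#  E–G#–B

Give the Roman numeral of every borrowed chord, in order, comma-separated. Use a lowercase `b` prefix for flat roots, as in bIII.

bVII, bIII

The diatonic triads in E major are E, F#m, G#m, A, B, C#m, D#dim. Of the given chords, E–G#–B = E, A–C#–E = A and B–D#–F# = B are diatonic. D–F#–A doesn't fit — on degree 7 E major would have D#dim (vii°). D is the degree-7 chord of E minor, so it is the borrowed bVII. G–B–D is not: scale degree 3 in E major carries G#m (iii). In E minor the chord on that degree is G, so here it functions as bIII, borrowed from the parallel minor.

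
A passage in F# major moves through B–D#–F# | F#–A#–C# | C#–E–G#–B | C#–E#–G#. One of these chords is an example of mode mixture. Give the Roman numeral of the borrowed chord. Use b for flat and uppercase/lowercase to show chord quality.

F# major has the diatonic set F#, G#m, A#m, B, C#, D#m, E#dim. B–D#–F# = B, F#–A#–C# = F# and C#–E#–G# = C# all belong to that set. C#–E–G#–B doesn't fit — on degree 5 F# major would have C# (V). C#m7 is the degree-5 chord of F# minor, so it is the borrowed v7.

v7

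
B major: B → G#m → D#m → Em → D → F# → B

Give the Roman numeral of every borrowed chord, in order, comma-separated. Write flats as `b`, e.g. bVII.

B major has the diatonic set B, C#m, D#m, E, F#, G#m, A#dim. B, G#m, D#m and F# are all diatonic. Em (E–G–B) doesn't fit — on degree 4 B major would have E (IV). Em is the degree-4 chord of B minor, so it is the borrowed iv. But D (D–F#–A) is foreign: the diatonic iii on degree 3 is D#m, whereas D comes from B minor. It is labeled bIII.

iv, bIII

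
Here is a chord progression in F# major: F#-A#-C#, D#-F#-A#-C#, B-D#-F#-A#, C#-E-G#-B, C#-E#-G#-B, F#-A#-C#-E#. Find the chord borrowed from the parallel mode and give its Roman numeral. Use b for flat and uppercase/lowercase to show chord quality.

v7

The diatonic triads in F# major are F#, G#m, A#m, B, C#, D#m, E#dim. F#–A#–C# = F#, D#–F#–A#–C# = D#m7, B–D#–F#–A# = Bmaj7, C#–E#–G#–B = C#7 and F#–A#–C#–E# = F#maj7 are all diatonic. But C#–E–G#–B is foreign: the diatonic V on degree 5 is C#, whereas C#m7 comes from F# minor. It is labeled v7.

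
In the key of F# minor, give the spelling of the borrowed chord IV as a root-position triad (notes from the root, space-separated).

B D# F#

IV is built on scale degree 4, which is B in both F# minor and its parallel. Stacking thirds in F# major on B gives B–D#–F#.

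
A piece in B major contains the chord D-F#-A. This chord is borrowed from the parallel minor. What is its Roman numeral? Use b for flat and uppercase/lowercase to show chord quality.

bIII

D is the lowered form of scale degree 3 in B major (the diatonic degree 3 is D#). D–F#–A is a major chord — the form found in B minor, not the diatonic iii (D#m). Borrowed into B major it is written bIII.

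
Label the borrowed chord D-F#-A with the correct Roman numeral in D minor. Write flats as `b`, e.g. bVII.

I

D is scale degree 1 in D minor. Diatonically D minor has Dm (i) on that degree; D–F#–A is instead the major chord native to D major, so it takes the label I.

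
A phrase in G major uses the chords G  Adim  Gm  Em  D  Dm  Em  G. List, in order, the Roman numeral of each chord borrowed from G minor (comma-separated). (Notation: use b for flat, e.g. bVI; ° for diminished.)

ii°, i, v

The diatonic triads in G major are G, Am, Bm, C, D, Em, F#dim. G, Em and D all belong to that set. But Adim (A–C–Eb) is foreign: the diatonic ii on degree 2 is Am, whereas Adim comes from G minor. It is labeled ii°. But Gm (G–Bb–D) is foreign: the diatonic I on degree 1 is G, whereas Gm comes from G minor. It is labeled i. Dm (D–F–A) is not: scale degree 5 in G major carries D (V). In G minor the chord on that degree is Dm, so here it functions as v, borrowed from the parallel minor.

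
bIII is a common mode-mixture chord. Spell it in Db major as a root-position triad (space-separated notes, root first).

Scale degree 3 in Db major is F. bIII uses the lowered form, Fb, taken from Db minor. In Db minor the chord on Fb is Fb–Ab–Cb.

Fb Ab Cb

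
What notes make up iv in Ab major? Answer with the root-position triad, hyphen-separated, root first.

The root, Db, is scale degree 4 — the same note in Ab major and Ab minor; only the chord quality changes. In Ab minor the chord on Db is Db–Fb–Ab.

Db-Fb-Ab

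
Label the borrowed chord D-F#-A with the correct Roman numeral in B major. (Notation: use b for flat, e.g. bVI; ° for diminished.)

bIII

The root D is the lowered 3rd scale degree — diatonically B major has D# there. Diatonically B major has D#m (iii) on that degree; D–F#–A is instead the major chord native to B minor, so it takes the label bIII.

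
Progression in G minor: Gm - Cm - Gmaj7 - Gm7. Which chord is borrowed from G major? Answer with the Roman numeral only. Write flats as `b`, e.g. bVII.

In G minor (with V from harmonic minor) the diatonic chords are Gm, Adim, Bb, Cm, D, Eb, F. Gm, Cm and Gm7 are all diatonic. But Gmaj7 (G–B–D–F#) is foreign: the diatonic i on degree 1 is Gm, whereas Gmaj7 comes from G major. It is labeled Imaj7.

Imaj7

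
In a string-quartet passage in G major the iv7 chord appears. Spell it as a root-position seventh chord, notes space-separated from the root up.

C Eb G Bb

iv7 is built on scale degree 4, which is C in both G major and its parallel. In G minor the chord on C is C–Eb–G–Bb.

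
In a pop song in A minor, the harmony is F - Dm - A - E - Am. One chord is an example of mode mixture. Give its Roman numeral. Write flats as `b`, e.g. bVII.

A minor has the diatonic set Am, Bdim, C, Dm, E, F, G (with V from harmonic minor). F, Dm, E and Am all belong to that set. A (A–C#–E) is not: scale degree 1 in A minor carries Am (i). In A major the chord on that degree is A, so here it functions as I, borrowed from the parallel major.

I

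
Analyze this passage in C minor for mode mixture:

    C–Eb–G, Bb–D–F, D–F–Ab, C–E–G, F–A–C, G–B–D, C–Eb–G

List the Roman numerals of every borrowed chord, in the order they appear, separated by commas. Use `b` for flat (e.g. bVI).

I, IV

The diatonic triads in C minor (with V from harmonic minor) are Cm, Ddim, Eb, Fm, G, Ab, Bb. C–Eb–G = Cm, Bb–D–F = Bb, D–F–Ab = Ddim and G–B–D = G are all diatonic. C–E–G doesn't fit — on degree 1 C minor would have Cm (i). C is the degree-1 chord of C major, so it is the borrowed I. F–A–C is not: scale degree 4 in C minor carries Fm (iv). In C major the chord on that degree is F, so here it functions as IV, borrowed from the parallel major.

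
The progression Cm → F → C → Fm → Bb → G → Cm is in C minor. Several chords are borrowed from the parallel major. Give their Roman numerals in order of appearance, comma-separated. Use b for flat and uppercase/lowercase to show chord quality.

The diatonic triads in C minor (with V from harmonic minor) are Cm, Ddim, Eb, Fm, G, Ab, Bb. Of the given chords, Cm, Fm, Bb and G are diatonic. F (F–A–C) is not: scale degree 4 in C minor carries Fm (iv). In C major the chord on that degree is F, so here it functions as IV, borrowed from the parallel major. But C (C–E–G) is foreign: the diatonic i on degree 1 is Cm, whereas C comes from C major. It is labeled I.

IV, I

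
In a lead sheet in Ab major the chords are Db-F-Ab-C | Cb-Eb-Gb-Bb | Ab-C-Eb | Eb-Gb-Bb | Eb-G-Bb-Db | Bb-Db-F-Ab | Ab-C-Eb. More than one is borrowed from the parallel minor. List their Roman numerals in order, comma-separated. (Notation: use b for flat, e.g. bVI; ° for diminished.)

Ab major has the diatonic set Ab, Bbm, Cm, Db, Eb, Fm, Gdim. Db–F–Ab–C = Dbmaj7, Ab–C–Eb = Ab, Eb–G–Bb–Db = Eb7 and Bb–Db–F–Ab = Bbm7 are all diatonic. Cb–Eb–Gb–Bb doesn't fit — on degree 3 Ab major would have Cm (iii). Cbmaj7 is the degree-3 chord of Ab minor, so it is the borrowed bIIImaj7. Eb–Gb–Bb is not: scale degree 5 in Ab major carries Eb (V). In Ab minor the chord on that degree is Ebm, so here it functions as v, borrowed from the parallel minor.

bIIImaj7, v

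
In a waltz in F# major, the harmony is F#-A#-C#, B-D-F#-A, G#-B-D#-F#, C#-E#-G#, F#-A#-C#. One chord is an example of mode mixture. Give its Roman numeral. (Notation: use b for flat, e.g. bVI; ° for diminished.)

iv7

The diatonic triads in F# major are F#, G#m, A#m, B, C#, D#m, E#dim. F#–A#–C# = F#, G#–B–D#–F# = G#m7 and C#–E#–G# = C# all belong to that set. But B–D–F#–A is foreign: the diatonic IV on degree 4 is B, whereas Bm7 comes from F# minor. It is labeled iv7.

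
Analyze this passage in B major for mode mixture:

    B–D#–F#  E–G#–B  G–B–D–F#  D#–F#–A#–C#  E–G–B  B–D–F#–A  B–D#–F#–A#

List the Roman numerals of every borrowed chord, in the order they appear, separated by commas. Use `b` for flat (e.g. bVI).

bVImaj7, iv, i7

The diatonic triads in B major are B, C#m, D#m, E, F#, G#m, A#dim. Of the given chords, B–D#–F# = B, E–G#–B = E, D#–F#–A#–C# = D#m7 and B–D#–F#–A# = Bmaj7 are diatonic. But G–B–D–F# is foreign: the diatonic vi on degree 6 is G#m, whereas Gmaj7 comes from B minor. It is labeled bVImaj7. E–G–B is not: scale degree 4 in B major carries E (IV). In B minor the chord on that degree is Em, so here it functions as iv, borrowed from the parallel minor. But B–D–F#–A is foreign: the diatonic I on degree 1 is B, whereas Bm7 comes from B minor. It is labeled i7.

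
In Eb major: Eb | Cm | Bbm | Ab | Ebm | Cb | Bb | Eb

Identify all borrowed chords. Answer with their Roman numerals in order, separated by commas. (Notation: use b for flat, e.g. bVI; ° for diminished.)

The diatonic triads in Eb major are Eb, Fm, Gm, Ab, Bb, Cm, Ddim. Of the given chords, Eb, Cm, Ab and Bb are diatonic. Bbm (Bb–Db–F) doesn't fit — on degree 5 Eb major would have Bb (V). Bbm is the degree-5 chord of Eb minor, so it is the borrowed v. Ebm (Eb–Gb–Bb) doesn't fit — on degree 1 Eb major would have Eb (I). Ebm is the degree-1 chord of Eb minor, so it is the borrowed i. Cb (Cb–Eb–Gb) doesn't fit — on degree 6 Eb major would have Cm (vi). Cb is the degree-6 chord of Eb minor, so it is the borrowed bVI.

v, i, bVI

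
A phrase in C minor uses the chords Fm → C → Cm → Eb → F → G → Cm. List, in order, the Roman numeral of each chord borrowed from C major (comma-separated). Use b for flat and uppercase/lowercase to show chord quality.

The diatonic triads in C minor (with V from harmonic minor) are Cm, Ddim, Eb, Fm, G, Ab, Bb. Fm, Cm, Eb and G all belong to that set. C (C–E–G) is not: scale degree 1 in C minor carries Cm (i). In C major the chord on that degree is C, so here it functions as I, borrowed from the parallel major. But F (F–A–C) is foreign: the diatonic iv on degree 4 is Fm, whereas F comes from C major. It is labeled IV.

I, IV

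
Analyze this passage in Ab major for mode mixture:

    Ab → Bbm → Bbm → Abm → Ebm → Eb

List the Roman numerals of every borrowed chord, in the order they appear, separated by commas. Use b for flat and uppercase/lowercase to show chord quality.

Ab major has the diatonic set Ab, Bbm, Cm, Db, Eb, Fm, Gdim. Ab, Bbm and Eb are all diatonic. Abm (Ab–Cb–Eb) doesn't fit — on degree 1 Ab major would have Ab (I). Abm is the degree-1 chord of Ab minor, so it is the borrowed i. But Ebm (Eb–Gb–Bb) is foreign: the diatonic V on degree 5 is Eb, whereas Ebm comes from Ab minor. It is labeled v.

i, v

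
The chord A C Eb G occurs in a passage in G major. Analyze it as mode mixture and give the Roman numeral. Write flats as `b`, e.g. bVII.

A is scale degree 2 in G major. A–C–Eb–G is a half-diminished-seventh chord — the form found in G minor, not the diatonic ii (Am). Borrowed into G major it is written iiø7.

iiø7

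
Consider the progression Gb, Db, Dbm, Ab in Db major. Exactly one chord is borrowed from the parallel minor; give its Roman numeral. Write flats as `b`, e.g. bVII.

The diatonic triads in Db major are Db, Ebm, Fm, Gb, Ab, Bbm, Cdim. Gb, Db and Ab all belong to that set. Dbm (Db–Fb–Ab) doesn't fit — on degree 1 Db major would have Db (I). Dbm is the degree-1 chord of Db minor, so it is the borrowed i.

i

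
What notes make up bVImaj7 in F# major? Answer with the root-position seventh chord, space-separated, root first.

bVImaj7 is built on the lowered scale degree 6. In F# major degree 6 is D#; lowered it becomes D. In F# minor the chord on D is D–F#–A–C#.

D F# A C#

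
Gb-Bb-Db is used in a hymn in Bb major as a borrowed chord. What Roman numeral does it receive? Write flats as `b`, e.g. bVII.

Gb is the lowered form of scale degree 6 in Bb major (the diatonic degree 6 is G). Diatonically Bb major has Gm (vi) on that degree; Gb–Bb–Db is instead the major chord native to Bb minor, so it takes the label bVI.

bVI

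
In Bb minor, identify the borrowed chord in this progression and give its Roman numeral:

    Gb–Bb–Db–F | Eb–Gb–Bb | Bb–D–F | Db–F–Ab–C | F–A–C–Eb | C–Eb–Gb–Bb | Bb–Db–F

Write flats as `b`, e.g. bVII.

I

The diatonic triads in Bb minor (with V from harmonic minor) are Bbm, Cdim, Db, Ebm, F, Gb, Ab. Gb–Bb–Db–F = Gbmaj7, Eb–Gb–Bb = Ebm, Db–F–Ab–C = Dbmaj7, F–A–C–Eb = F7, C–Eb–Gb–Bb = Cm7b5 and Bb–Db–F = Bbm all belong to that set. But Bb–D–F is foreign: the diatonic i on degree 1 is Bbm, whereas Bb comes from Bb major. It is labeled I.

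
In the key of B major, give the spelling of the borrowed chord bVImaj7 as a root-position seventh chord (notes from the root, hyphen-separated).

G-B-D-F#

bVImaj7 is built on the lowered scale degree 6. In B major degree 6 is G#; lowered it becomes G. Building the major-seventh chord from the parallel minor on G: G–B–D–F#.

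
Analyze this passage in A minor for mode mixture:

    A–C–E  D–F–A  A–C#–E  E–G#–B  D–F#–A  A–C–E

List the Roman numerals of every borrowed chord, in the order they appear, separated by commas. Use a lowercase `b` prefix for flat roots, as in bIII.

A minor has the diatonic set Am, Bdim, C, Dm, E, F, G (with V from harmonic minor). A–C–E = Am, D–F–A = Dm and E–G#–B = E all belong to that set. But A–C#–E is foreign: the diatonic i on degree 1 is Am, whereas A comes from A major. It is labeled I. D–F#–A is not: scale degree 4 in A minor carries Dm (iv). In A major the chord on that degree is D, so here it functions as IV, borrowed from the parallel major.

I, IV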